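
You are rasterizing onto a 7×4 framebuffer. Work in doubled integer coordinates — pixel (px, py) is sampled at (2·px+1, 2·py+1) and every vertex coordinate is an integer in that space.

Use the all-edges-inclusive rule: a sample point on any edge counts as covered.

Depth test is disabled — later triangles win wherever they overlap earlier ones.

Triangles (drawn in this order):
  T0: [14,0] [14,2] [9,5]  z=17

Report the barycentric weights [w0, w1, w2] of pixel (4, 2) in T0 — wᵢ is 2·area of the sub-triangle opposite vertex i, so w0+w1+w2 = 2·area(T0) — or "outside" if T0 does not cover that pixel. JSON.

T0:
  2·area = 10
  edge (14, 0)→(14, 2): d=(0,2) inclusive
  edge (14, 2)→(9, 5): d=(-5,3) inclusive
  edge (9, 5)→(14, 0): d=(5,-5) inclusive
    (6,0)@(13, 1): e=[2,8,0] → █  [on edge]
    (5,1)@(11, 3): e=[6,4,0] → █  [on edge]
    (6,1)@(13, 3): e=[2,-2,10] → ·
    (4,2)@(9, 5): e=[10,0,0] → █  [on edge]
    (5,2)@(11, 5): e=[6,-6,10] → ·
    (3,3)@(7, 7): e=[14,-4,0] → ·  [on edge]
    (4,3)@(9, 7): e=[10,-10,10] → ·
  covered (3 px):
    · · · · · · █
    · · · · · █ ·
    · · · · █ · ·
    · · · · · · ·

Result: [0,0,10]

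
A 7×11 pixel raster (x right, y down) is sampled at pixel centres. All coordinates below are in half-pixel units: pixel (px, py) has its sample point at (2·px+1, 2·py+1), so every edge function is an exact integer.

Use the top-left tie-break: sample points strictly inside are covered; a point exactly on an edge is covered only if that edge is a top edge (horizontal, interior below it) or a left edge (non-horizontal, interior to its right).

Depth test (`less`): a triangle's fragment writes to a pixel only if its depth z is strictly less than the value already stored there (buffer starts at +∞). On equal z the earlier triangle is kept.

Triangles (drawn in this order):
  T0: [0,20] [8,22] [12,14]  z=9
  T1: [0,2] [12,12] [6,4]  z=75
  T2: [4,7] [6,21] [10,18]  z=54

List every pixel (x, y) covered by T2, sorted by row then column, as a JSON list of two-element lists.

T0:
  2·area = 72  (B↔C swapped to make it positive)
  edge (0, 20)→(12, 14): d=(12,-6) top-left  bias=+0
  edge (12, 14)→(8, 22): d=(-4,8) right/bottom  bias=-1
  edge (8, 22)→(0, 20): d=(-8,-2) top-left  bias=+0
    (5,7)@(11, 15): e=[6,4,62] → X
    (6,7)@(13, 15): e=[18,-12,66] → .
    (3,8)@(7, 17): e=[6,28,38] → X
    (4,8)@(9, 17): e=[18,12,42] → X
    (5,8)@(11, 17): e=[30,-4,46] → .
    (1,9)@(3, 19): e=[6,52,14] → X
    (2,9)@(5, 19): e=[18,36,18] → X
    (5,9)@(11, 19): e=[54,-12,30] → .
    (1,10)@(3, 21): e=[30,44,-2] → .
    (2,10)@(5, 21): e=[42,28,2] → X
    (4,10)@(9, 21): e=[66,-4,10] → .
  covered (9 px):
    . . . . . . .
    . . . . . . .
    . . . . . . .
    . . . . . . .
    . . . . . . .
    . . . . . . .
    . . . . . . .
    . . . . . X .
    . . . X X . .
    . X X X X . .
    . . X X . . .
T1:
  2·area = 36  (B↔C swapped to make it positive)
  edge (0, 2)→(6, 4): d=(6,2) right/bottom  bias=-1
  edge (6, 4)→(12, 12): d=(6,8) right/bottom  bias=-1
  edge (12, 12)→(0, 2): d=(-12,-10) top-left  bias=+0
    (1,1)@(3, 3): e=[0,18,18] → .  [on edge]
    (2,2)@(5, 5): e=[8,14,14] → X
    (3,2)@(7, 5): e=[4,-2,34] → .
    (4,2)@(9, 5): e=[0,-18,54] → .  [on edge]
    (2,3)@(5, 7): e=[20,26,-10] → .
    (3,3)@(7, 7): e=[16,10,10] → X
    (4,3)@(9, 7): e=[12,-6,30] → .
    (3,4)@(7, 9): e=[28,22,-14] → .
    (4,4)@(9, 9): e=[24,6,6] → X
    (5,4)@(11, 9): e=[20,-10,26] → .
    (4,5)@(9, 11): e=[36,18,-18] → .
    (5,5)@(11, 11): e=[32,2,2] → X
  covered (4 px):
    . . . . . . .
    . . . . . . .
    . . X . . . .
    . . . X . . .
    . . . . X . .
    . . . . . X .
    . . . . . . .
    . . . . . . .
    . . . . . . .
    . . . . . . .
    . . . . . . .
T2:
  2·area = 62  (B↔C swapped to make it positive)
  edge (4, 7)→(10, 18): d=(6,11) right/bottom  bias=-1
  edge (10, 18)→(6, 21): d=(-4,3) right/bottom  bias=-1
  edge (6, 21)→(4, 7): d=(-2,-14) top-left  bias=+0
    (2,4)@(5, 9): e=[1,51,10] → X
    (3,4)@(7, 9): e=[-21,45,38] → .
    (2,5)@(5, 11): e=[13,43,6] → X
    (3,5)@(7, 11): e=[-9,37,34] → .
    (2,6)@(5, 13): e=[25,35,2] → X
    (3,6)@(7, 13): e=[3,29,30] → X
    (4,6)@(9, 13): e=[-19,23,58] → .
    (2,7)@(5, 15): e=[37,27,-2] → .
    (3,7)@(7, 15): e=[15,21,26] → X
    (4,7)@(9, 15): e=[-7,15,54] → .
    (3,8)@(7, 17): e=[27,13,22] → X
    (4,8)@(9, 17): e=[5,7,50] → X
  covered (8 px):
    . . . . . . .
    . . . . . . .
    . . . . . . .
    . . . . . . .
    . . X . . . .
    . . X . . . .
    . . X X . . .
    . . . X . . .
    . . . X X . .
    . . . X . . .
    . . . . . . .

Final: [[2,4],[2,5],[2,6],[3,6],[3,7],[3,8],[4,8],[3,9]]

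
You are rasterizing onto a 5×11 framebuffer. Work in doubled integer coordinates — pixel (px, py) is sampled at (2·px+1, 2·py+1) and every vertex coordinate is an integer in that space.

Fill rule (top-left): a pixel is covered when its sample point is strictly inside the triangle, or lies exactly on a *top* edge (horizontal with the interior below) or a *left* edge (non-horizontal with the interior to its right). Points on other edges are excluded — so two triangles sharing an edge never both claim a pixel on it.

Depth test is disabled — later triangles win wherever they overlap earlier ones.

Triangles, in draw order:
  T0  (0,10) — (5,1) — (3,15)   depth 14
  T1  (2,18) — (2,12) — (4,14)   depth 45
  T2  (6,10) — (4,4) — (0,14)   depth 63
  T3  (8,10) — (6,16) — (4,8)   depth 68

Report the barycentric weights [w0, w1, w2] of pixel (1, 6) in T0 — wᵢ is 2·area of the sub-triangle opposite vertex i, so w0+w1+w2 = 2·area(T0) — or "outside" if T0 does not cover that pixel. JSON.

T0:
  2·area = 52
  edge (0, 10)→(5, 1): d=(5,-9) top-left  bias=+0
  edge (5, 1)→(3, 15): d=(-2,14) right/bottom  bias=-1
  edge (3, 15)→(0, 10): d=(-3,-5) top-left  bias=+0
    (2,0)@(5, 1): e=[0,0,52] → .  [on edge]
    (1,2)@(3, 5): e=[2,20,30] → X
    (2,2)@(5, 5): e=[20,-8,40] → .
    (1,3)@(3, 7): e=[12,16,24] → X
    (2,3)@(5, 7): e=[30,-12,34] → .
    (0,4)@(1, 9): e=[4,40,8] → X
    (2,4)@(5, 9): e=[40,-16,28] → .
    (0,5)@(1, 11): e=[14,36,2] → X
    (2,5)@(5, 11): e=[50,-20,22] → .
    (0,6)@(1, 13): e=[24,32,-4] → .
    (1,6)@(3, 13): e=[42,4,6] → X
    (2,6)@(5, 13): e=[60,-24,16] → .
    (1,7)@(3, 15): e=[52,0,0] → .  [on edge]
  covered (7 px):
    . . . . .
    . . . . .
    . X . . .
    . X . . .
    X X . . .
    X X . . .
    . X . . .
    . . . . .
    . . . . .
    . . . . .
    . . . . .
T1:
  2·area = 12
  edge (2, 18)→(2, 12): d=(0,-6) top-left  bias=+0
  edge (2, 12)→(4, 14): d=(2,2) right/bottom  bias=-1
  edge (4, 14)→(2, 18): d=(-2,4) right/bottom  bias=-1
    (0,5)@(1, 11): e=[-6,0,18] → .  [on edge]
    (1,6)@(3, 13): e=[6,0,6] → .  [on edge]
    (1,7)@(3, 15): e=[6,4,2] → X
    (2,7)@(5, 15): e=[18,0,-6] → .  [on edge]
    (1,8)@(3, 17): e=[6,8,-2] → .
    (3,8)@(7, 17): e=[30,0,-18] → .  [on edge]
    (4,9)@(9, 19): e=[42,0,-30] → .  [on edge]
  covered (1 px):
    . . . . .
    . . . . .
    . . . . .
    . . . . .
    . . . . .
    . . . . .
    . . . . .
    . X . . .
    . . . . .
    . . . . .
    . . . . .
T2:
  2·area = 44  (B↔C swapped to make it positive)
  edge (6, 10)→(0, 14): d=(-6,4) right/bottom  bias=-1
  edge (0, 14)→(4, 4): d=(4,-10) top-left  bias=+0
  edge (4, 4)→(6, 10): d=(2,6) right/bottom  bias=-1
    (1,0)@(3, 1): e=[66,-22,0] → .  [on edge]
    (1,3)@(3, 7): e=[30,2,12] → X
    (2,3)@(5, 7): e=[22,22,0] → .  [on edge]
    (1,4)@(3, 9): e=[18,10,16] → X
    (2,4)@(5, 9): e=[10,30,4] → X
    (3,4)@(7, 9): e=[2,50,-8] → .
    (1,5)@(3, 11): e=[6,18,20] → X
    (2,5)@(5, 11): e=[-2,38,8] → .
    (0,6)@(1, 13): e=[2,6,36] → X
    (1,6)@(3, 13): e=[-6,26,24] → .
    (3,6)@(7, 13): e=[-22,66,0] → .  [on edge]
    (0,7)@(1, 15): e=[-10,14,40] → .
    (4,9)@(9, 19): e=[-66,110,0] → .  [on edge]
  covered (5 px):
    . . . . .
    . . . . .
    . . . . .
    . X . . .
    . X X . .
    . X . . .
    X . . . .
    . . . . .
    . . . . .
    . . . . .
    . . . . .
T3:
  2·area = 28
  edge (8, 10)→(6, 16): d=(-2,6) right/bottom  bias=-1
  edge (6, 16)→(4, 8): d=(-2,-8) top-left  bias=+0
  edge (4, 8)→(8, 10): d=(4,2) right/bottom  bias=-1
    (4,3)@(9, 7): e=[0,42,-14] → .  [on edge]
    (2,4)@(5, 9): e=[20,6,2] → X
    (3,4)@(7, 9): e=[8,22,-2] → .
    (2,5)@(5, 11): e=[16,2,10] → X
    (3,5)@(7, 11): e=[4,18,6] → X
    (4,5)@(9, 11): e=[-8,34,2] → .
    (2,6)@(5, 13): e=[12,-2,18] → .
    (3,6)@(7, 13): e=[0,14,14] → .  [on edge]
    (2,9)@(5, 19): e=[0,-14,42] → .  [on edge]
  covered (3 px):
    . . . . .
    . . . . .
    . . . . .
    . . . . .
    . . X . .
    . . X X .
    . . . . .
    . . . . .
    . . . . .
    . . . . .
    . . . . .

Answer: [4,6,42]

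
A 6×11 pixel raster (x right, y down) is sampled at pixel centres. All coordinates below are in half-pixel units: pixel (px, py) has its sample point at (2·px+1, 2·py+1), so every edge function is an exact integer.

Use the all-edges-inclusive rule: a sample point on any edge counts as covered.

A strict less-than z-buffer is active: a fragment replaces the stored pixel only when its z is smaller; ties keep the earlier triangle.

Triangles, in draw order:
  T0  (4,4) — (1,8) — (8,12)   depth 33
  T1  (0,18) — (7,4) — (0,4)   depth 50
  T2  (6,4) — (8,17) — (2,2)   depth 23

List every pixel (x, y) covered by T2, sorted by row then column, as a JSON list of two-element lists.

T0:
  2·area = 40  (B↔C swapped to make it positive)
  edge (4, 4)→(8, 12): d=(4,8) inclusive
  edge (8, 12)→(1, 8): d=(-7,-4) inclusive
  edge (1, 8)→(4, 4): d=(3,-4) inclusive
    (1,3)@(3, 7): e=[20,15,5] → #
    (2,3)@(5, 7): e=[4,23,13] → #
    (3,3)@(7, 7): e=[-12,31,21] → ·
    (1,4)@(3, 9): e=[28,1,11] → #
    (3,4)@(7, 9): e=[-4,17,27] → ·
    (1,5)@(3, 11): e=[36,-13,17] → ·
    (2,5)@(5, 11): e=[20,-5,25] → ·
    (3,5)@(7, 11): e=[4,3,33] → #
    (4,5)@(9, 11): e=[-12,11,41] → ·
    (3,6)@(7, 13): e=[12,-11,39] → ·
  covered (5 px):
    · · · · · ·
    · · · · · ·
    · · · · · ·
    · # # · · ·
    · # # · · ·
    · · · # · ·
    · · · · · ·
    · · · · · ·
    · · · · · ·
    · · · · · ·
    · · · · · ·
T1:
  2·area = 98  (B↔C swapped to make it positive)
  edge (0, 18)→(0, 4): d=(0,-14) inclusive
  edge (0, 4)→(7, 4): d=(7,0) inclusive
  edge (7, 4)→(0, 18): d=(-7,14) inclusive
    (0,2)@(1, 5): e=[14,7,77] → #
    (1,2)@(3, 5): e=[42,7,49] → #
    (2,2)@(5, 5): e=[70,7,21] → #
    (3,2)@(7, 5): e=[98,7,-7] → ·
    (0,3)@(1, 7): e=[14,21,63] → #
    (3,3)@(7, 7): e=[98,21,-21] → ·
    (0,4)@(1, 9): e=[14,35,49] → #
    (2,4)@(5, 9): e=[70,35,-7] → ·
    (0,5)@(1, 11): e=[14,49,35] → #
    (2,5)@(5, 11): e=[70,49,-21] → ·
    (0,6)@(1, 13): e=[14,63,21] → #
    (1,6)@(3, 13): e=[42,63,-7] → ·
  covered (12 px):
    · · · · · ·
    · · · · · ·
    # # # · · ·
    # # # · · ·
    # # · · · ·
    # # · · · ·
    # · · · · ·
    # · · · · ·
    · · · · · ·
    · · · · · ·
    · · · · · ·
T2:
  2·area = 48
  edge (6, 4)→(8, 17): d=(2,13) inclusive
  edge (8, 17)→(2, 2): d=(-6,-15) inclusive
  edge (2, 2)→(6, 4): d=(4,2) inclusive
    (1,1)@(3, 3): e=[37,9,2] → #
    (2,1)@(5, 3): e=[11,39,-2] → ·
    (1,2)@(3, 5): e=[41,-3,10] → ·
    (2,2)@(5, 5): e=[15,27,6] → #
    (3,2)@(7, 5): e=[-11,57,2] → ·
    (2,3)@(5, 7): e=[19,15,14] → #
    (3,3)@(7, 7): e=[-7,45,10] → ·
    (2,4)@(5, 9): e=[23,3,22] → #
    (3,4)@(7, 9): e=[-3,33,18] → ·
    (2,5)@(5, 11): e=[27,-9,30] → ·
    (3,5)@(7, 11): e=[1,21,26] → #
    (4,5)@(9, 11): e=[-25,51,22] → ·
  covered (6 px):
    · · · · · ·
    · # · · · ·
    · · # · · ·
    · · # · · ·
    · · # · · ·
    · · · # · ·
    · · · # · ·
    · · · · · ·
    · · · · · ·
    · · · · · ·
    · · · · · ·

Final: [[1,1],[2,2],[2,3],[2,4],[3,5],[3,6]]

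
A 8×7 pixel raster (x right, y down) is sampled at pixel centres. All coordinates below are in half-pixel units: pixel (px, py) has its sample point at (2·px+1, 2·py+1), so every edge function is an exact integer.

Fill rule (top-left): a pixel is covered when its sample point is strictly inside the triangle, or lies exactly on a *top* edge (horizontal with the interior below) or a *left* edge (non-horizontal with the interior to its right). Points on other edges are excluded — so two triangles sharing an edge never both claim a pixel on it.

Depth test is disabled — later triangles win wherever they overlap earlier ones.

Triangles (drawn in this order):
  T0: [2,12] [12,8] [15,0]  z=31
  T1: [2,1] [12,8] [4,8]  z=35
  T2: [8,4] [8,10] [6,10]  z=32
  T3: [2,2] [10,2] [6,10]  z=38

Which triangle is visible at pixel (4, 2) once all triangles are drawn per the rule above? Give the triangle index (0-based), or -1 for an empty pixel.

T0:
  2·area = 68  (B↔C swapped to make it positive)
  edge (2, 12)→(15, 0): d=(13,-12) top-left  bias=+0
  edge (15, 0)→(12, 8): d=(-3,8) right/bottom  bias=-1
  edge (12, 8)→(2, 12): d=(-10,4) right/bottom  bias=-1
    (6,1)@(13, 3): e=[15,7,46] → #
    (7,1)@(15, 3): e=[39,-9,38] → ·
    (5,2)@(11, 5): e=[17,17,34] → #
    (7,2)@(15, 5): e=[65,-15,18] → ·
    (4,3)@(9, 7): e=[19,27,22] → #
    (6,3)@(13, 7): e=[67,-5,6] → ·
    (3,4)@(7, 9): e=[21,37,10] → #
    (5,4)@(11, 9): e=[69,5,-6] → ·
    (3,5)@(7, 11): e=[47,31,-10] → ·
    (4,5)@(9, 11): e=[71,15,-18] → ·
  covered (7 px):
    · · · · · · · ·
    · · · · · · # ·
    · · · · · # # ·
    · · · · # # · ·
    · · · # # · · ·
    · · · · · · · ·
    · · · · · · · ·
T1:
  2·area = 56
  edge (2, 1)→(12, 8): d=(10,7) right/bottom  bias=-1
  edge (12, 8)→(4, 8): d=(-8,0) right/bottom  bias=-1
  edge (4, 8)→(2, 1): d=(-2,-7) top-left  bias=+0
    (1,1)@(3, 3): e=[13,40,3] → #
    (2,1)@(5, 3): e=[-1,40,17] → ·
    (1,2)@(3, 5): e=[33,24,-1] → ·
    (2,2)@(5, 5): e=[19,24,13] → #
    (3,2)@(7, 5): e=[5,24,27] → #
    (4,2)@(9, 5): e=[-9,24,41] → ·
    (2,3)@(5, 7): e=[39,8,9] → #
    (4,3)@(9, 7): e=[11,8,37] → #
    (5,3)@(11, 7): e=[-3,8,51] → ·
    (2,4)@(5, 9): e=[59,-8,5] → ·
    (3,4)@(7, 9): e=[45,-8,19] → ·
    (4,4)@(9, 9): e=[31,-8,33] → ·
  covered (6 px):
    · · · · · · · ·
    · # · · · · · ·
    · · # # · · · ·
    · · # # # · · ·
    · · · · · · · ·
    · · · · · · · ·
    · · · · · · · ·
T2:
  2·area = 12
  edge (8, 4)→(8, 10): d=(0,6) right/bottom  bias=-1
  edge (8, 10)→(6, 10): d=(-2,0) right/bottom  bias=-1
  edge (6, 10)→(8, 4): d=(2,-6) top-left  bias=+0
    (4,0)@(9, 1): e=[-6,18,0] → ·  [on edge]
    (3,3)@(7, 7): e=[6,6,0] → #  [on edge]
    (4,3)@(9, 7): e=[-6,6,12] → ·
    (3,4)@(7, 9): e=[6,2,4] → #
    (4,4)@(9, 9): e=[-6,2,16] → ·
    (3,5)@(7, 11): e=[6,-2,8] → ·
    (2,6)@(5, 13): e=[18,-6,0] → ·  [on edge]
  covered (2 px):
    · · · · · · · ·
    · · · · · · · ·
    · · · · · · · ·
    · · · # · · · ·
    · · · # · · · ·
    · · · · · · · ·
    · · · · · · · ·
T3:
  2·area = 64
  edge (2, 2)→(10, 2): d=(8,0) top-left  bias=+0
  edge (10, 2)→(6, 10): d=(-4,8) right/bottom  bias=-1
  edge (6, 10)→(2, 2): d=(-4,-8) top-left  bias=+0
    (1,1)@(3, 3): e=[8,52,4] → #
    (2,1)@(5, 3): e=[8,36,20] → #
    (3,1)@(7, 3): e=[8,20,36] → #
    (4,1)@(9, 3): e=[8,4,52] → #
    (5,1)@(11, 3): e=[8,-12,68] → ·
    (1,2)@(3, 5): e=[24,44,-4] → ·
    (2,2)@(5, 5): e=[24,28,12] → #
    (4,2)@(9, 5): e=[24,-4,44] → ·
    (2,3)@(5, 7): e=[40,20,4] → #
    (4,3)@(9, 7): e=[40,-12,36] → ·
    (2,4)@(5, 9): e=[56,12,-4] → ·
    (3,4)@(7, 9): e=[56,-4,12] → ·
  covered (8 px):
    · · · · · · · ·
    · # # # # · · ·
    · · # # · · · ·
    · · # # · · · ·
    · · · · · · · ·
    · · · · · · · ·
    · · · · · · · ·

Z-buffer (winner per pixel, '.' = empty):
  . . . . . . . .
  . 3 3 3 3 . 0 .
  . . 3 3 . 0 0 .
  . . 3 3 1 0 . .
  . . . 2 0 . . .
  . . . . . . . .
  . . . . . . . .

Final: -1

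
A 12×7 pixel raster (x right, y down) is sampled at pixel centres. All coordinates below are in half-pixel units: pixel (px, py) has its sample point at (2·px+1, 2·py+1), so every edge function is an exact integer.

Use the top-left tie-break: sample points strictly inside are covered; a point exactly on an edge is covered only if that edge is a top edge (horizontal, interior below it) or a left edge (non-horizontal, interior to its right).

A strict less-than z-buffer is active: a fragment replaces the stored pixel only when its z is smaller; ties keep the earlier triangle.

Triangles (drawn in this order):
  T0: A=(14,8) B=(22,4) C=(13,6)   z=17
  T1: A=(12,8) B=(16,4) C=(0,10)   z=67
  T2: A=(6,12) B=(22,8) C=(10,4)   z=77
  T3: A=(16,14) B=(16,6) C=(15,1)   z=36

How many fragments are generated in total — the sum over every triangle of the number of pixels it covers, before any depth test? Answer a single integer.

T0:
  2·area = 20  (B↔C swapped to make it positive)
  edge (14, 8)→(13, 6): d=(-1,-2) top-left  bias=+0
  edge (13, 6)→(22, 4): d=(9,-2) top-left  bias=+0
  edge (22, 4)→(14, 8): d=(-8,4) right/bottom  bias=-1
    (9,2)@(19, 5): e=[13,3,4] → X
    (10,2)@(21, 5): e=[17,7,-4] → .
    (7,3)@(15, 7): e=[3,13,4] → X
    (8,3)@(17, 7): e=[7,17,-4] → .
    (9,3)@(19, 7): e=[11,21,-12] → .
    (7,4)@(15, 9): e=[1,31,-12] → .
  covered (2 px):
    . . . . . . . . . . . .
    . . . . . . . . . . . .
    . . . . . . . . . X . .
    . . . . . . . X . . . .
    . . . . . . . . . . . .
    . . . . . . . . . . . .
    . . . . . . . . . . . .
T1:
  2·area = 40  (B↔C swapped to make it positive)
  edge (12, 8)→(0, 10): d=(-12,2) right/bottom  bias=-1
  edge (0, 10)→(16, 4): d=(16,-6) top-left  bias=+0
  edge (16, 4)→(12, 8): d=(-4,4) right/bottom  bias=-1
    (9,0)@(19, 1): e=[70,-30,0] → .  [on edge]
    (8,1)@(17, 3): e=[50,-10,0] → .  [on edge]
    (7,2)@(15, 5): e=[30,10,0] → .  [on edge]
    (4,3)@(9, 7): e=[18,6,16] → X
    (5,3)@(11, 7): e=[14,18,8] → X
    (6,3)@(13, 7): e=[10,30,0] → .  [on edge]
    (1,4)@(3, 9): e=[6,2,32] → X
    (2,4)@(5, 9): e=[2,14,24] → X
    (3,4)@(7, 9): e=[-2,26,16] → .
    (4,4)@(9, 9): e=[-6,38,8] → .
    (5,4)@(11, 9): e=[-10,50,0] → .  [on edge]
    (1,5)@(3, 11): e=[-18,34,24] → .
    (4,5)@(9, 11): e=[-30,70,0] → .  [on edge]
    (3,6)@(7, 13): e=[-50,90,0] → .  [on edge]
  covered (4 px):
    . . . . . . . . . . . .
    . . . . . . . . . . . .
    . . . . . . . . . . . .
    . . . . X X . . . . . .
    . X X . . . . . . . . .
    . . . . . . . . . . . .
    . . . . . . . . . . . .
T2:
  2·area = 112  (B↔C swapped to make it positive)
  edge (6, 12)→(10, 4): d=(4,-8) top-left  bias=+0
  edge (10, 4)→(22, 8): d=(12,4) right/bottom  bias=-1
  edge (22, 8)→(6, 12): d=(-16,4) right/bottom  bias=-1
    (0,0)@(1, 1): e=[-84,0,196] → .  [on edge]
    (3,1)@(7, 3): e=[-28,0,140] → .  [on edge]
    (5,2)@(11, 5): e=[12,8,92] → X
    (6,2)@(13, 5): e=[28,0,84] → .  [on edge]
    (4,3)@(9, 7): e=[4,40,68] → X
    (6,3)@(13, 7): e=[36,24,52] → X
    (7,3)@(15, 7): e=[52,16,44] → X
    (8,3)@(17, 7): e=[68,8,36] → X
    (9,3)@(19, 7): e=[84,0,28] → .  [on edge]
    (4,4)@(9, 9): e=[12,64,36] → X
    (9,4)@(19, 9): e=[92,24,-4] → .
    (3,5)@(7, 11): e=[4,96,12] → X
  covered (13 px):
    . . . . . . . . . . . .
    . . . . . . . . . . . .
    . . . . . X . . . . . .
    . . . . X X X X X . . .
    . . . . X X X X X . . .
    . . . X X . . . . . . .
    . . . . . . . . . . . .
T3:
  2·area = 8  (B↔C swapped to make it positive)
  edge (16, 14)→(15, 1): d=(-1,-13) top-left  bias=+0
  edge (15, 1)→(16, 6): d=(1,5) right/bottom  bias=-1
  edge (16, 6)→(16, 14): d=(0,8) right/bottom  bias=-1
    (7,0)@(15, 1): e=[0,0,8] → .  [on edge]
    (8,5)@(17, 11): e=[16,0,-8] → .  [on edge]
  covered (0 px):
    . . . . . . . . . . . .
    . . . . . . . . . . . .
    . . . . . . . . . . . .
    . . . . . . . . . . . .
    . . . . . . . . . . . .
    . . . . . . . . . . . .
    . . . . . . . . . . . .

Result: 19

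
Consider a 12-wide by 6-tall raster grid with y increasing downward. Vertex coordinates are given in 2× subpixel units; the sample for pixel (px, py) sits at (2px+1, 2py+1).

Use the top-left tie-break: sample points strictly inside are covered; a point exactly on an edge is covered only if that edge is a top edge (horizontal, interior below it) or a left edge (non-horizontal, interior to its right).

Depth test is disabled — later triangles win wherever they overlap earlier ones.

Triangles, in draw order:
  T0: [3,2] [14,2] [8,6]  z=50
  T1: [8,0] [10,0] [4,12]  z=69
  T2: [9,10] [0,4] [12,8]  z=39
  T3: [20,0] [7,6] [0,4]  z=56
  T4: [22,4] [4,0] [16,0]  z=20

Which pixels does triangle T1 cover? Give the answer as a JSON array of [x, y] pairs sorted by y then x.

T0:
  2·area = 44
  edge (3, 2)→(14, 2): d=(11,0) top-left  bias=+0
  edge (14, 2)→(8, 6): d=(-6,4) right/bottom  bias=-1
  edge (8, 6)→(3, 2): d=(-5,-4) top-left  bias=+0
    (2,1)@(5, 3): e=[11,30,3] → █
    (3,1)@(7, 3): e=[11,22,11] → █
    (4,1)@(9, 3): e=[11,14,19] → █
    (5,1)@(11, 3): e=[11,6,27] → █
    (6,1)@(13, 3): e=[11,-2,35] → ·
    (2,2)@(5, 5): e=[33,18,-7] → ·
    (3,2)@(7, 5): e=[33,10,1] → █
    (5,2)@(11, 5): e=[33,-6,17] → ·
    (3,3)@(7, 7): e=[55,-2,-9] → ·
    (4,3)@(9, 7): e=[55,-10,-1] → ·
  covered (6 px):
    · · · · · · · · · · · ·
    · · █ █ █ █ · · · · · ·
    · · · █ █ · · · · · · ·
    · · · · · · · · · · · ·
    · · · · · · · · · · · ·
    · · · · · · · · · · · ·
T1:
  2·area = 24
  edge (8, 0)→(10, 0): d=(2,0) top-left  bias=+0
  edge (10, 0)→(4, 12): d=(-6,12) right/bottom  bias=-1
  edge (4, 12)→(8, 0): d=(4,-12) top-left  bias=+0
    (4,0)@(9, 1): e=[2,6,16] → █
    (5,0)@(11, 1): e=[2,-18,40] → ·
    (3,1)@(7, 3): e=[6,18,0] → █  [on edge]
    (4,1)@(9, 3): e=[6,-6,24] → ·
    (3,2)@(7, 5): e=[10,6,8] → █
    (4,2)@(9, 5): e=[10,-18,32] → ·
    (3,3)@(7, 7): e=[14,-6,16] → ·
    (2,4)@(5, 9): e=[18,6,0] → █  [on edge]
    (3,4)@(7, 9): e=[18,-18,24] → ·
    (2,5)@(5, 11): e=[22,-6,8] → ·
  covered (4 px):
    · · · · █ · · · · · · ·
    · · · █ · · · · · · · ·
    · · · █ · · · · · · · ·
    · · · · · · · · · · · ·
    · · █ · · · · · · · · ·
    · · · · · · · · · · · ·
T2:
  2·area = 36
  edge (9, 10)→(0, 4): d=(-9,-6) top-left  bias=+0
  edge (0, 4)→(12, 8): d=(12,4) right/bottom  bias=-1
  edge (12, 8)→(9, 10): d=(-3,2) right/bottom  bias=-1
    (1,2)@(3, 5): e=[9,0,27] → ·  [on edge]
    (2,3)@(5, 7): e=[3,16,17] → █
    (3,3)@(7, 7): e=[15,8,13] → █
    (4,3)@(9, 7): e=[27,0,9] → ·  [on edge]
    (2,4)@(5, 9): e=[-15,40,11] → ·
    (3,4)@(7, 9): e=[-3,32,7] → ·
    (4,4)@(9, 9): e=[9,24,3] → █
    (5,4)@(11, 9): e=[21,16,-1] → ·
    (7,4)@(15, 9): e=[45,0,-9] → ·  [on edge]
    (4,5)@(9, 11): e=[-9,48,-3] → ·
    (10,5)@(21, 11): e=[63,0,-27] → ·  [on edge]
  covered (3 px):
    · · · · · · · · · · · ·
    · · · · · · · · · · · ·
    · · · · · · · · · · · ·
    · · █ █ · · · · · · · ·
    · · · · █ · · · · · · ·
    · · · · · · · · · · · ·
T3:
  2·area = 68
  edge (20, 0)→(7, 6): d=(-13,6) right/bottom  bias=-1
  edge (7, 6)→(0, 4): d=(-7,-2) top-left  bias=+0
  edge (0, 4)→(20, 0): d=(20,-4) top-left  bias=+0
    (7,0)@(15, 1): e=[17,51,0] → █  [on edge]
    (8,0)@(17, 1): e=[5,55,8] → █
    (9,0)@(19, 1): e=[-7,59,16] → ·
    (2,1)@(5, 3): e=[51,17,0] → █  [on edge]
    (3,1)@(7, 3): e=[39,21,8] → █
    (4,1)@(9, 3): e=[27,25,16] → █
    (5,1)@(11, 3): e=[15,29,24] → █
    (6,1)@(13, 3): e=[3,33,32] → █
    (7,1)@(15, 3): e=[-9,37,40] → ·
    (8,1)@(17, 3): e=[-21,41,48] → ·
    (2,2)@(5, 5): e=[25,3,40] → █
    (5,2)@(11, 5): e=[-11,15,64] → ·
  covered (10 px):
    · · · · · · · █ █ · · ·
    · · █ █ █ █ █ · · · · ·
    · · █ █ █ · · · · · · ·
    · · · · · · · · · · · ·
    · · · · · · · · · · · ·
    · · · · · · · · · · · ·
T4:
  2·area = 48
  edge (22, 4)→(4, 0): d=(-18,-4) top-left  bias=+0
  edge (4, 0)→(16, 0): d=(12,0) top-left  bias=+0
  edge (16, 0)→(22, 4): d=(6,4) right/bottom  bias=-1
    (4,0)@(9, 1): e=[2,12,34] → █
    (5,0)@(11, 1): e=[10,12,26] → █
    (6,0)@(13, 1): e=[18,12,18] → █
    (7,0)@(15, 1): e=[26,12,10] → █
    (8,0)@(17, 1): e=[34,12,2] → █
    (9,0)@(19, 1): e=[42,12,-6] → ·
    (4,1)@(9, 3): e=[-34,36,46] → ·
    (5,1)@(11, 3): e=[-26,36,38] → ·
    (6,1)@(13, 3): e=[-18,36,30] → ·
    (7,1)@(15, 3): e=[-10,36,22] → ·
    (8,1)@(17, 3): e=[-2,36,14] → ·
    (9,1)@(19, 3): e=[6,36,6] → █
  covered (6 px):
    · · · · █ █ █ █ █ · · ·
    · · · · · · · · · █ · ·
    · · · · · · · · · · · ·
    · · · · · · · · · · · ·
    · · · · · · · · · · · ·
    · · · · · · · · · · · ·

Answer: [[4,0],[3,1],[3,2],[2,4]]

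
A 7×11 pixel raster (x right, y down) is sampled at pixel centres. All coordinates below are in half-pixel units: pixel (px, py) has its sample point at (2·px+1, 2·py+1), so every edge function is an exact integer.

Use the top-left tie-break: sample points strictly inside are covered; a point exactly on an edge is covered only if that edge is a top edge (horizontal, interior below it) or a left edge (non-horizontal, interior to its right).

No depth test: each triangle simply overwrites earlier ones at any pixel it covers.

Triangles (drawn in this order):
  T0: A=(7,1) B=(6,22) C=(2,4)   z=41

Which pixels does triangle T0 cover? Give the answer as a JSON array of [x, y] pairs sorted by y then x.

T0:
  2·area = 102
  edge (7, 1)→(6, 22): d=(-1,21) right/bottom  bias=-1
  edge (6, 22)→(2, 4): d=(-4,-18) top-left  bias=+0
  edge (2, 4)→(7, 1): d=(5,-3) top-left  bias=+0
    (3,0)@(7, 1): e=[0,102,0] → ·  [on edge]
    (2,1)@(5, 3): e=[40,58,4] → █
    (3,1)@(7, 3): e=[-2,94,10] → ·
    (1,2)@(3, 5): e=[80,14,8] → █
    (3,2)@(7, 5): e=[-4,86,20] → ·
    (1,3)@(3, 7): e=[78,6,18] → █
    (3,3)@(7, 7): e=[-6,78,30] → ·
    (1,4)@(3, 9): e=[76,-2,28] → ·
    (2,4)@(5, 9): e=[34,34,34] → █
    (3,4)@(7, 9): e=[-8,70,40] → ·
    (2,5)@(5, 11): e=[32,26,44] → █
    (3,5)@(7, 11): e=[-10,62,50] → ·
  covered (10 px):
    · · · · · · ·
    · · █ · · · ·
    · █ █ · · · ·
    · █ █ · · · ·
    · · █ · · · ·
    · · █ · · · ·
    · · █ · · · ·
    · · █ · · · ·
    · · █ · · · ·
    · · · · · · ·
    · · · · · · ·

Result: [[2,1],[1,2],[2,2],[1,3],[2,3],[2,4],[2,5],[2,6],[2,7],[2,8]]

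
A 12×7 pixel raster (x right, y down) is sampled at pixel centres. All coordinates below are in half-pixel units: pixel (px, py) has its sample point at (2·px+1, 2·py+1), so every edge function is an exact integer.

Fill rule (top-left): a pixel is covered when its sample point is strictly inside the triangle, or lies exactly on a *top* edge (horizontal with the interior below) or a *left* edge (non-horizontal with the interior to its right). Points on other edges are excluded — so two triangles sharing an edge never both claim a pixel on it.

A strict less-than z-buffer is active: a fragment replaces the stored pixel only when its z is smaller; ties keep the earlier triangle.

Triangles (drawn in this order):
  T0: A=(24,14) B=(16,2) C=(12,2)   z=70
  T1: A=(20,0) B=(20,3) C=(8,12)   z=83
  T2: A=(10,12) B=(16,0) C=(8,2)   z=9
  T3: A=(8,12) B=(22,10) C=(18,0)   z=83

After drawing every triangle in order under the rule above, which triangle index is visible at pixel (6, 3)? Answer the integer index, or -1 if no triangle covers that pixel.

T0:
  2·area = 48  (B↔C swapped to make it positive)
  edge (24, 14)→(12, 2): d=(-12,-12) top-left  bias=+0
  edge (12, 2)→(16, 2): d=(4,0) top-left  bias=+0
  edge (16, 2)→(24, 14): d=(8,12) right/bottom  bias=-1
    (5,0)@(11, 1): e=[0,-4,52] → ·  [on edge]
    (6,1)@(13, 3): e=[0,4,44] → #  [on edge]
    (7,1)@(15, 3): e=[24,4,20] → #
    (8,1)@(17, 3): e=[48,4,-4] → ·
    (6,2)@(13, 5): e=[-24,12,60] → ·
    (7,2)@(15, 5): e=[0,12,36] → #  [on edge]
    (8,2)@(17, 5): e=[24,12,12] → #
    (9,2)@(19, 5): e=[48,12,-12] → ·
    (7,3)@(15, 7): e=[-24,20,52] → ·
    (8,3)@(17, 7): e=[0,20,28] → #  [on edge]
    (9,3)@(19, 7): e=[24,20,4] → #
    (10,3)@(21, 7): e=[48,20,-20] → ·
    (9,4)@(19, 9): e=[0,28,20] → #  [on edge]
    (10,5)@(21, 11): e=[0,36,12] → #  [on edge]
    (11,6)@(23, 13): e=[0,44,4] → #  [on edge]
  covered (9 px):
    · · · · · · · · · · · ·
    · · · · · · # # · · · ·
    · · · · · · · # # · · ·
    · · · · · · · · # # · ·
    · · · · · · · · · # · ·
    · · · · · · · · · · # ·
    · · · · · · · · · · · #
T1:
  2·area = 36
  edge (20, 0)→(20, 3): d=(0,3) right/bottom  bias=-1
  edge (20, 3)→(8, 12): d=(-12,9) right/bottom  bias=-1
  edge (8, 12)→(20, 0): d=(12,-12) top-left  bias=+0
    (9,0)@(19, 1): e=[3,33,0] → #  [on edge]
    (10,0)@(21, 1): e=[-3,15,24] → ·
    (8,1)@(17, 3): e=[9,27,0] → #  [on edge]
    (10,1)@(21, 3): e=[-3,-9,48] → ·
    (7,2)@(15, 5): e=[15,21,0] → #  [on edge]
    (9,2)@(19, 5): e=[3,-15,48] → ·
    (6,3)@(13, 7): e=[21,15,0] → #  [on edge]
    (7,3)@(15, 7): e=[15,-3,24] → ·
    (8,3)@(17, 7): e=[9,-21,48] → ·
    (5,4)@(11, 9): e=[27,9,0] → #  [on edge]
    (6,4)@(13, 9): e=[21,-9,24] → ·
    (4,5)@(9, 11): e=[33,3,0] → #  [on edge]
    (3,6)@(7, 13): e=[39,-3,0] → ·  [on edge]
  covered (8 px):
    · · · · · · · · · # · ·
    · · · · · · · · # # · ·
    · · · · · · · # # · · ·
    · · · · · · # · · · · ·
    · · · · · # · · · · · ·
    · · · · # · · · · · · ·
    · · · · · · · · · · · ·
T2:
  2·area = 84  (B↔C swapped to make it positive)
  edge (10, 12)→(8, 2): d=(-2,-10) top-left  bias=+0
  edge (8, 2)→(16, 0): d=(8,-2) top-left  bias=+0
  edge (16, 0)→(10, 12): d=(-6,12) right/bottom  bias=-1
    (6,0)@(13, 1): e=[52,2,30] → #
    (7,0)@(15, 1): e=[72,6,6] → #
    (8,0)@(17, 1): e=[92,10,-18] → ·
    (4,1)@(9, 3): e=[8,10,66] → #
    (5,1)@(11, 3): e=[28,14,42] → #
    (7,1)@(15, 3): e=[68,22,-6] → ·
    (4,2)@(9, 5): e=[4,26,54] → #
    (7,2)@(15, 5): e=[64,38,-18] → ·
    (4,3)@(9, 7): e=[0,42,42] → #  [on edge]
    (6,3)@(13, 7): e=[40,50,-6] → ·
    (4,4)@(9, 9): e=[-4,58,30] → ·
    (5,4)@(11, 9): e=[16,62,6] → #
  covered (11 px):
    · · · · · · # # · · · ·
    · · · · # # # · · · · ·
    · · · · # # # · · · · ·
    · · · · # # · · · · · ·
    · · · · · # · · · · · ·
    · · · · · · · · · · · ·
    · · · · · · · · · · · ·
T3:
  2·area = 148  (B↔C swapped to make it positive)
  edge (8, 12)→(18, 0): d=(10,-12) top-left  bias=+0
  edge (18, 0)→(22, 10): d=(4,10) right/bottom  bias=-1
  edge (22, 10)→(8, 12): d=(-14,2) right/bottom  bias=-1
    (8,1)@(17, 3): e=[18,22,108] → #
    (9,1)@(19, 3): e=[42,2,104] → #
    (10,1)@(21, 3): e=[66,-18,100] → ·
    (7,2)@(15, 5): e=[14,50,84] → #
    (10,2)@(21, 5): e=[86,-10,72] → ·
    (6,3)@(13, 7): e=[10,78,60] → #
    (10,3)@(21, 7): e=[106,-2,44] → ·
    (5,4)@(11, 9): e=[6,106,36] → #
    (10,4)@(21, 9): e=[126,6,16] → #
    (11,4)@(23, 9): e=[150,-14,12] → ·
    (4,5)@(9, 11): e=[2,134,12] → #
    (7,5)@(15, 11): e=[74,74,0] → ·  [on edge]
    (0,6)@(1, 13): e=[-74,222,0] → ·  [on edge]
  covered (18 px):
    · · · · · · · · · · · ·
    · · · · · · · · # # · ·
    · · · · · · · # # # · ·
    · · · · · · # # # # · ·
    · · · · · # # # # # # ·
    · · · · # # # · · · · ·
    · · · · · · · · · · · ·

Z-buffer (winner per pixel, '.' = empty):
  . . . . . . 2 2 . 1 . .
  . . . . 2 2 2 0 1 1 . .
  . . . . 2 2 2 0 0 3 . .
  . . . . 2 2 1 3 0 0 . .
  . . . . . 2 3 3 3 0 3 .
  . . . . 1 3 3 . . . 0 .
  . . . . . . . . . . . 0

Result: 1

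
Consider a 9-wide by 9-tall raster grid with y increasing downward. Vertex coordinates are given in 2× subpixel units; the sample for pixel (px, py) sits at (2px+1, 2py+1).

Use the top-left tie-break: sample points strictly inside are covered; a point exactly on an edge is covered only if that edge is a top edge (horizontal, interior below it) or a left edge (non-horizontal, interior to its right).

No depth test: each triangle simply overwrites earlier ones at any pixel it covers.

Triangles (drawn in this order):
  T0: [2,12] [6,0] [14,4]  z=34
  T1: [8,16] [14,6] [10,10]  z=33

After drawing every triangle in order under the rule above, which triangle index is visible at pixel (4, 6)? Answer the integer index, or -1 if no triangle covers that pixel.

T0:
  2·area = 112
  edge (2, 12)→(6, 0): d=(4,-12) top-left  bias=+0
  edge (6, 0)→(14, 4): d=(8,4) right/bottom  bias=-1
  edge (14, 4)→(2, 12): d=(-12,8) right/bottom  bias=-1
    (3,0)@(7, 1): e=[16,4,92] → █
    (4,0)@(9, 1): e=[40,-4,76] → ·
    (2,1)@(5, 3): e=[0,28,84] → █  [on edge]
    (4,1)@(9, 3): e=[48,12,52] → █
    (5,1)@(11, 3): e=[72,4,36] → █
    (6,1)@(13, 3): e=[96,-4,20] → ·
    (2,2)@(5, 5): e=[8,44,60] → █
    (6,2)@(13, 5): e=[104,12,-4] → ·
    (2,3)@(5, 7): e=[16,60,36] → █
    (5,3)@(11, 7): e=[88,36,-12] → ·
    (1,4)@(3, 9): e=[0,84,28] → █  [on edge]
    (3,4)@(7, 9): e=[48,68,-4] → ·
    (0,7)@(1, 15): e=[0,140,-28] → ·  [on edge]
  covered (15 px):
    · · · █ · · · · ·
    · · █ █ █ █ · · ·
    · · █ █ █ █ · · ·
    · · █ █ █ · · · ·
    · █ █ · · · · · ·
    · █ · · · · · · ·
    · · · · · · · · ·
    · · · · · · · · ·
    · · · · · · · · ·
T1:
  2·area = 16  (B↔C swapped to make it positive)
  edge (8, 16)→(10, 10): d=(2,-6) top-left  bias=+0
  edge (10, 10)→(14, 6): d=(4,-4) top-left  bias=+0
  edge (14, 6)→(8, 16): d=(-6,10) right/bottom  bias=-1
    (6,0)@(13, 1): e=[0,-24,40] → ·  [on edge]
    (8,0)@(17, 1): e=[24,-8,0] → ·  [on edge]
    (8,1)@(17, 3): e=[28,0,-12] → ·  [on edge]
    (7,2)@(15, 5): e=[20,0,-4] → ·  [on edge]
    (5,3)@(11, 7): e=[0,-8,24] → ·  [on edge]
    (6,3)@(13, 7): e=[12,0,4] → █  [on edge]
    (7,3)@(15, 7): e=[24,8,-16] → ·
    (5,4)@(11, 9): e=[4,0,12] → █  [on edge]
    (6,4)@(13, 9): e=[16,8,-8] → ·
    (4,5)@(9, 11): e=[-4,0,20] → ·  [on edge]
    (5,5)@(11, 11): e=[8,8,0] → ·  [on edge]
    (3,6)@(7, 13): e=[-12,0,28] → ·  [on edge]
    (4,6)@(9, 13): e=[0,8,8] → █  [on edge]
    (2,7)@(5, 15): e=[-20,0,36] → ·  [on edge]
    (1,8)@(3, 17): e=[-28,0,44] → ·  [on edge]
  covered (3 px):
    · · · · · · · · ·
    · · · · · · · · ·
    · · · · · · · · ·
    · · · · · · █ · ·
    · · · · · █ · · ·
    · · · · · · · · ·
    · · · · █ · · · ·
    · · · · · · · · ·
    · · · · · · · · ·

Z-buffer (winner per pixel, '.' = empty):
  . . . 0 . . . . .
  . . 0 0 0 0 . . .
  . . 0 0 0 0 . . .
  . . 0 0 0 . 1 . .
  . 0 0 . . 1 . . .
  . 0 . . . . . . .
  . . . . 1 . . . .
  . . . . . . . . .
  . . . . . . . . .

Answer: 1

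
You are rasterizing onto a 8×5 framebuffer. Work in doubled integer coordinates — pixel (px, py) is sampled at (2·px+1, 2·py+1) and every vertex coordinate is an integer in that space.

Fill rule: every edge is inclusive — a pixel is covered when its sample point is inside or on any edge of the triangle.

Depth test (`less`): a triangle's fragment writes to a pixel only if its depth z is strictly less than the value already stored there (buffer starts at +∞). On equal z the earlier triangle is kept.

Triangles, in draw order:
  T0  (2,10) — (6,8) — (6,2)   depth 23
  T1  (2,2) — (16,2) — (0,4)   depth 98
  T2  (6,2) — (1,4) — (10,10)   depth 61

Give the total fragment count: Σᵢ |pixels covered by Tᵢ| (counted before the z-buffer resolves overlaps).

T0:
  2·area = 24  (B↔C swapped to make it positive)
  edge (2, 10)→(6, 2): d=(4,-8) inclusive
  edge (6, 2)→(6, 8): d=(0,6) inclusive
  edge (6, 8)→(2, 10): d=(-4,2) inclusive
    (2,2)@(5, 5): e=[4,6,14] → X
    (3,2)@(7, 5): e=[20,-6,10] → .
    (2,3)@(5, 7): e=[12,6,6] → X
    (3,3)@(7, 7): e=[28,-6,2] → .
    (1,4)@(3, 9): e=[4,18,2] → X
    (2,4)@(5, 9): e=[20,6,-2] → .
  covered (3 px):
    . . . . . . . .
    . . . . . . . .
    . . X . . . . .
    . . X . . . . .
    . X . . . . . .
T1:
  2·area = 28
  edge (2, 2)→(16, 2): d=(14,0) inclusive
  edge (16, 2)→(0, 4): d=(-16,2) inclusive
  edge (0, 4)→(2, 2): d=(2,-2) inclusive
    (1,0)@(3, 1): e=[-14,42,0] → .  [on edge]
    (0,1)@(1, 3): e=[14,14,0] → X  [on edge]
    (1,1)@(3, 3): e=[14,10,4] → X
    (2,1)@(5, 3): e=[14,6,8] → X
    (3,1)@(7, 3): e=[14,2,12] → X
    (4,1)@(9, 3): e=[14,-2,16] → .
    (0,2)@(1, 5): e=[42,-18,4] → .
    (1,2)@(3, 5): e=[42,-22,8] → .
    (2,2)@(5, 5): e=[42,-26,12] → .
    (3,2)@(7, 5): e=[42,-30,16] → .
  covered (4 px):
    . . . . . . . .
    X X X X . . . .
    . . . . . . . .
    . . . . . . . .
    . . . . . . . .
T2:
  2·area = 48  (B↔C swapped to make it positive)
  edge (6, 2)→(10, 10): d=(4,8) inclusive
  edge (10, 10)→(1, 4): d=(-9,-6) inclusive
  edge (1, 4)→(6, 2): d=(5,-2) inclusive
    (2,1)@(5, 3): e=[12,33,3] → X
    (3,1)@(7, 3): e=[-4,45,7] → .
    (1,2)@(3, 5): e=[36,3,9] → X
    (3,2)@(7, 5): e=[4,27,17] → X
    (4,2)@(9, 5): e=[-12,39,21] → .
    (1,3)@(3, 7): e=[44,-15,19] → .
    (2,3)@(5, 7): e=[28,-3,23] → .
    (3,3)@(7, 7): e=[12,9,27] → X
    (4,3)@(9, 7): e=[-4,21,31] → .
    (3,4)@(7, 9): e=[20,-9,37] → .
    (4,4)@(9, 9): e=[4,3,41] → X
    (5,4)@(11, 9): e=[-12,15,45] → .
  covered (6 px):
    . . . . . . . .
    . . X . . . . .
    . X X X . . . .
    . . . X . . . .
    . . . . X . . .

Answer: 13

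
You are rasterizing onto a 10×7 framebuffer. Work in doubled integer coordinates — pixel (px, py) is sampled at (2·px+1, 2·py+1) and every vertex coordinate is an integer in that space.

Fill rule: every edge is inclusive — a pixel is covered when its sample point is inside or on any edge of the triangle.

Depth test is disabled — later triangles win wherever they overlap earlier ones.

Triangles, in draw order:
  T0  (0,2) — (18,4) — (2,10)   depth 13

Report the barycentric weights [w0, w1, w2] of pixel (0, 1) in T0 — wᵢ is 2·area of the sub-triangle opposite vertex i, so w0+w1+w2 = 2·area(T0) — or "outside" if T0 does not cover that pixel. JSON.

T0:
  2·area = 140
  edge (0, 2)→(18, 4): d=(18,2) inclusive
  edge (18, 4)→(2, 10): d=(-16,6) inclusive
  edge (2, 10)→(0, 2): d=(-2,-8) inclusive
    (0,1)@(1, 3): e=[16,118,6] → #
    (1,1)@(3, 3): e=[12,106,22] → #
    (2,1)@(5, 3): e=[8,94,38] → #
    (3,1)@(7, 3): e=[4,82,54] → #
    (4,1)@(9, 3): e=[0,70,70] → #  [on edge]
    (5,1)@(11, 3): e=[-4,58,86] → ·
    (0,2)@(1, 5): e=[52,86,2] → #
    (5,2)@(11, 5): e=[32,26,82] → #
    (6,2)@(13, 5): e=[28,14,98] → #
    (7,2)@(15, 5): e=[24,2,114] → #
    (8,2)@(17, 5): e=[20,-10,130] → ·
    (0,3)@(1, 7): e=[88,54,-2] → ·
  covered (18 px):
    · · · · · · · · · ·
    # # # # # · · · · ·
    # # # # # # # # · ·
    · # # # # · · · · ·
    · # · · · · · · · ·
    · · · · · · · · · ·
    · · · · · · · · · ·

Final: [118,6,16]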